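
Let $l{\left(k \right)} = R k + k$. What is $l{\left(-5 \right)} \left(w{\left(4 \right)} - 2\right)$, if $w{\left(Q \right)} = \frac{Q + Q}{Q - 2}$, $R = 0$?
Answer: $-10$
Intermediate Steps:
$w{\left(Q \right)} = \frac{2 Q}{-2 + Q}$
$l{\left(k \right)} = k$ ($l{\left(k \right)} = 0 k + k = 0 + k = k$)
$l{\left(-5 \right)} \left(w{\left(4 \right)} - 2\right) = - 5 \left(2 \cdot 4 \frac{1}{-2 + 4} - 2\right) = - 5 \left(2 \cdot 4 \cdot \frac{1}{2} - 2\right) = - 5 \left(4 - 2\right) = \left(-5\right) 2 = -10$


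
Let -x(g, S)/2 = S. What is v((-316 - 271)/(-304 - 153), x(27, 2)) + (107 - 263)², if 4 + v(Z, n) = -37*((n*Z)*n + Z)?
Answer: 10750501/457 ≈ 23524.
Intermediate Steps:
x(g, S) = -2*S
v(Z, n) = -4 - 37*Z - 37*Z*n² (v(Z, n) = -4 - 37*((n*Z)*n + Z) = -4 - 37*((Z*n)*n + Z) = -4 - 37*(Z*n² + Z) = -4 - 37*(Z + Z*n²) = -4 + (-37*Z - 37*Z*n²) = -4 - 37*Z - 37*Z*n²)
v((-316 - 271)/(-304 - 153), x(27, 2)) + (107 - 263)² = (-4 - 37*(-316 - 271)/(-304 - 153) - 37*(-316 - 271)/(-304 - 153)*(-2*2)²) + (107 - 263)² = (-4 - (-21719)/(-457) - 37*(-587/(-457))*(-4)²) + (-156)² = (-4 - (-21719)*(-1)/457 - 37*(-587*(-1/457))*16) + 24336 = (-4 - 37*587/457 - 37*587/457*16) + 24336 = (-4 - 21719/457 - 347504/457) + 24336 = -371051/457 + 24336 = 10750501/457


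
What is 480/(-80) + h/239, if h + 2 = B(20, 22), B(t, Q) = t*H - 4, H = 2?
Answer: -1400/239 ≈ -5.8577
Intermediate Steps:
B(t, Q) = -4 + 2*t (B(t, Q) = t*2 - 4 = 2*t - 4 = -4 + 2*t)
h = 34 (h = -2 + (-4 + 2*20) = -2 + (-4 + 40) = -2 + 36 = 34)
480/(-80) + h/239 = 480/(-80) + 34/239 = 480*(-1/80) + 34*(1/239) = -6 + 34/239 = -1400/239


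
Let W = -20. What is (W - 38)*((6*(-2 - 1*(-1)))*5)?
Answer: 1740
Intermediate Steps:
(W - 38)*((6*(-2 - 1*(-1)))*5) = (-20 - 38)*((6*(-2 - 1*(-1)))*5) = -58*6*(-2 + 1)*5 = -58*6*(-1)*5 = -(-348)*5 = -58*(-30) = 1740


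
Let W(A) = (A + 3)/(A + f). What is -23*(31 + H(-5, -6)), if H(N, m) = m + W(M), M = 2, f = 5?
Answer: -4140/7 ≈ -591.43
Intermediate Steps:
W(A) = (3 + A)/(5 + A) (W(A) = (A + 3)/(A + 5) = (3 + A)/(5 + A))
H(N, m) = 5/7 + m (H(N, m) = m + (3 + 2)/(5 + 2) = m + 5/7 = 5/7 + m)
-23*(31 + H(-5, -6)) = -23*(31 + (5/7 - 6)) = -23*(31 - 37/7) = -23*180/7 = -4140/7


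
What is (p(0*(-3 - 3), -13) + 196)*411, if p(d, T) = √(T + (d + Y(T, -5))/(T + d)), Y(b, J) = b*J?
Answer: 80556 + 1233*I*√2 ≈ 80556.0 + 1743.7*I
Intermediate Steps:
Y(b, J) = J*b
p(d, T) = √(T + (d - 5*T)/(T + d))
(p(0*(-3 - 3), -13) + 196)*411 = (√((0*(-3 - 3) - 5*(-13) - 13*(-13 + 0*(-3 - 3)))/(-13 + 0*(-3 - 3))) + 196)*411 = (√((0*(-6) + 65 - 13*(-13 + 0*(-6)))/(-13 + 0*(-6))) + 196)*411 = (√((0 + 65 - 13*(-13 + 0))/(-13 + 0)) + 196)*411 = (√((0 + 65 - 13*(-13))/(-13)) + 196)*411 = (√(-(0 + 65 + 169)/13) + 196)*411 = (√(-1/13*234) + 196)*411 = (√(-18) + 196)*411 = (3*I*√2 + 196)*411 = (196 + 3*I*√2)*411 = 80556 + 1233*I*√2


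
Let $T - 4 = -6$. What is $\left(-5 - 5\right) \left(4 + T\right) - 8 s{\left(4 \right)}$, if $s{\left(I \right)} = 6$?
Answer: $-68$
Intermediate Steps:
$T = -2$ ($T = 4 - 6 = -2$)
$\left(-5 - 5\right) \left(4 + T\right) - 8 s{\left(4 \right)} = \left(-5 - 5\right) \left(4 - 2\right) - 48 = \left(-10\right) 2 - 48 = -20 - 48 = -68$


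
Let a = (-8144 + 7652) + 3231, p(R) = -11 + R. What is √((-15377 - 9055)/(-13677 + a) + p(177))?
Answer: √559095870/1823 ≈ 12.970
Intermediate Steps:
a = 2739 (a = -492 + 3231 = 2739)
√((-15377 - 9055)/(-13677 + a) + p(177)) = √((-15377 - 9055)/(-13677 + 2739) + (-11 + 177)) = √(-24432/(-10938) + 166) = √(-24432*(-1/10938) + 166) = √(4072/1823 + 166) = √(306690/1823) = √559095870/1823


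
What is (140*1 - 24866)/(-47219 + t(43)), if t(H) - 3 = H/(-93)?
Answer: 2299518/4391131 ≈ 0.52367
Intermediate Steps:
t(H) = 3 - H/93 (t(H) = 3 + H/(-93) = 3 + H*(-1/93) = 3 - H/93)
(140*1 - 24866)/(-47219 + t(43)) = (140*1 - 24866)/(-47219 + (3 - 1/93*43)) = (140 - 24866)/(-47219 + (3 - 43/93)) = -24726/(-47219 + 236/93) = -24726/(-4391131/93) = -24726*(-93/4391131) = 2299518/4391131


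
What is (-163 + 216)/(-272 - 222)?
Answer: -53/494 ≈ -0.10729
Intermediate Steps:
(-163 + 216)/(-272 - 222) = 53/(-494) = 53*(-1/494) = -53/494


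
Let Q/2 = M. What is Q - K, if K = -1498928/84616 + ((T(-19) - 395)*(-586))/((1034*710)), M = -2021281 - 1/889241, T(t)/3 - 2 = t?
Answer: -6978397491920059068693/1726238820031495 ≈ -4.0425e+6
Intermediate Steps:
T(t) = 6 + 3*t
M = -1797405937722/889241 (M = -2021281 - 1*1/889241 = -2021281 - 1/889241 = -1797405937722/889241 ≈ -2.0213e+6)
Q = -3594811875444/889241 (Q = 2*(-1797405937722/889241) = -3594811875444/889241 ≈ -4.0426e+6)
K = -33697128207/1941249695 (K = -1498928/84616 + (((6 + 3*(-19)) - 395)*(-586))/((1034*710)) = -1498928*1/84616 + (((6 - 57) - 395)*(-586))/734140 = -187366/10577 + ((-51 - 395)*(-586))*(1/734140) = -187366/10577 - 446*(-586)*(1/734140) = -187366/10577 + 261356*(1/734140) = -187366/10577 + 65339/183535 = -33697128207/1941249695 ≈ -17.358)
Q - K = -3594811875444/889241 - 1*(-33697128207/1941249695) = -3594811875444/889241 + 33697128207/1941249695 = -6978397491920059068693/1726238820031495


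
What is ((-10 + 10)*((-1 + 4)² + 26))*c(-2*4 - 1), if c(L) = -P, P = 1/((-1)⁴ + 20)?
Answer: 0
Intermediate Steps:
P = 1/21 (P = 1/(1 + 20) = 1/21 ≈ 0.047619)
c(L) = -1/21 (c(L) = -1*1/21 = -1/21)
((-10 + 10)*((-1 + 4)² + 26))*c(-2*4 - 1) = ((-10 + 10)*((-1 + 4)² + 26))*(-1/21) = (0*(3² + 26))*(-1/21) = (0*(9 + 26))*(-1/21) = (0*35)*(-1/21) = 0*(-1/21) = 0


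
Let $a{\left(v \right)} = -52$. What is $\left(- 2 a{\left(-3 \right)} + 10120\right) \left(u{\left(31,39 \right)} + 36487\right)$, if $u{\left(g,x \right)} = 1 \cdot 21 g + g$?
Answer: $380015856$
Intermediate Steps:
$u{\left(g,x \right)} = 22 g$ ($u{\left(g,x \right)} = 21 g + g = 22 g$)
$\left(- 2 a{\left(-3 \right)} + 10120\right) \left(u{\left(31,39 \right)} + 36487\right) = \left(\left(-2\right) \left(-52\right) + 10120\right) \left(22 \cdot 31 + 36487\right) = \left(104 + 10120\right) \left(682 + 36487\right) = 10224 \cdot 37169 = 380015856$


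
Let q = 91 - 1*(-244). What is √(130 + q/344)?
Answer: √3874730/172 ≈ 11.444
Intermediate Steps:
q = 335 (q = 91 + 244 = 335)
√(130 + q/344) = √(130 + 335/344) = √(45055/344) = √3874730/172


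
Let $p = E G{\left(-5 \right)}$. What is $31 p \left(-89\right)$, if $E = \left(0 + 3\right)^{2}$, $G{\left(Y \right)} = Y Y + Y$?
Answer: $-496620$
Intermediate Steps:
$G{\left(Y \right)} = Y + Y^{2}$ ($G{\left(Y \right)} = Y^{2} + Y = Y + Y^{2}$)
$E = 9$ ($E = 3^{2} = 9$)
$p = 180$ ($p = 9 \left(- 5 \left(1 - 5\right)\right) = 9 \left(\left(-5\right) \left(-4\right)\right) = 9 \cdot 20 = 180$)
$31 p \left(-89\right) = 31 \cdot 180 \left(-89\right) = 5580 \left(-89\right) = -496620$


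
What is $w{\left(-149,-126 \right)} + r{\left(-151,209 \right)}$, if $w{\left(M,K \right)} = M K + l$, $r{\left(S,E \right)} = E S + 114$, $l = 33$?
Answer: $-12638$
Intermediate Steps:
$r{\left(S,E \right)} = 114 + E S$
$w{\left(M,K \right)} = 33 + K M$ ($w{\left(M,K \right)} = M K + 33 = K M + 33 = 33 + K M$)
$w{\left(-149,-126 \right)} + r{\left(-151,209 \right)} = \left(33 - -18774\right) + \left(114 + 209 \left(-151\right)\right) = \left(33 + 18774\right) + \left(114 - 31559\right) = 18807 - 31445 = -12638$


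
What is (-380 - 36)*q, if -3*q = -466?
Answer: -193856/3 ≈ -64619.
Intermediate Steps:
q = 466/3 (q = -⅓*(-466) = 466/3 ≈ 155.33)
(-380 - 36)*q = (-380 - 36)*(466/3) = -416*466/3 = -193856/3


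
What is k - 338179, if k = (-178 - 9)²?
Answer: -303210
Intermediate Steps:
k = 34969 (k = (-187)² = 34969)
k - 338179 = 34969 - 338179 = -303210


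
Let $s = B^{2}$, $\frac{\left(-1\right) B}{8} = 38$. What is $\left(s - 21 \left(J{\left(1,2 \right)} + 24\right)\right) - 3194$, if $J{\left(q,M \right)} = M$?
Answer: $88676$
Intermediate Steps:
$B = -304$ ($B = \left(-8\right) 38 = -304$)
$s = 92416$ ($s = \left(-304\right)^{2} = 92416$)
$\left(s - 21 \left(J{\left(1,2 \right)} + 24\right)\right) - 3194 = \left(92416 - 21 \left(2 + 24\right)\right) - 3194 = \left(92416 - 21 \cdot 26\right) - 3194 = \left(92416 - 546\right) - 3194 = 91870 - 3194 = 88676$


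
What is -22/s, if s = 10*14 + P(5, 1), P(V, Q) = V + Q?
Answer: -11/73 ≈ -0.15068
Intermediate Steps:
P(V, Q) = Q + V
s = 146 (s = 10*14 + (1 + 5) = 140 + 6 = 146)
-22/s = -22/146 = -22*1/146 = -11/73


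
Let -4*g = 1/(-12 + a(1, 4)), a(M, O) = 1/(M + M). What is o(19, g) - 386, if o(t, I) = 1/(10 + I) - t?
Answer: -186659/461 ≈ -404.90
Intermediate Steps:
a(M, O) = 1/(2*M)
g = 1/46 (g = -1/(4*(-12 + (½)/1)) = -1/(4*(-12 + (½)*1)) = -1/(4*(-12 + ½)) = -1/(4*(-23/2)) = -¼*(-2/23) = 1/46 ≈ 0.021739)
o(19, g) - 386 = (1 - 10*19 - 1*1/46*19)/(10 + 1/46) - 386 = (1 - 190 - 19/46)/(461/46) - 386 = (46/461)*(-8713/46) - 386 = -8713/461 - 386 = -186659/461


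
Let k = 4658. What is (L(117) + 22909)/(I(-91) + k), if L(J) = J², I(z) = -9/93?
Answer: 1134538/144395 ≈ 7.8572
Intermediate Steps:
I(z) = -3/31 (I(z) = -9*1/93 = -3/31)
(L(117) + 22909)/(I(-91) + k) = (117² + 22909)/(-3/31 + 4658) = (13689 + 22909)/(144395/31) = 36598*(31/144395) = 1134538/144395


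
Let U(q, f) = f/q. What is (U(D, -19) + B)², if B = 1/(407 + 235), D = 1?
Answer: 148766809/412164 ≈ 360.94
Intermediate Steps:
B = 1/642 ≈ 0.0015576
(U(D, -19) + B)² = (-19/1 + 1/642)² = (-19*1 + 1/642)² = (-19 + 1/642)² = (-12197/642)² = 148766809/412164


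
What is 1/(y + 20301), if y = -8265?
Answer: 1/12036 ≈ 8.3084e-5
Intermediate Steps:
1/(y + 20301) = 1/(-8265 + 20301) = 1/12036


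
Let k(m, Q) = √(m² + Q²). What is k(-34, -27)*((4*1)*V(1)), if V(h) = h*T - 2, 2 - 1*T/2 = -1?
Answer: 16*√1885 ≈ 694.67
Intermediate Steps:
T = 6 (T = 4 - 2*(-1) = 4 + 2 = 6)
V(h) = -2 + 6*h (V(h) = h*6 - 2 = 6*h - 2 = -2 + 6*h)
k(m, Q) = √(Q² + m²)
k(-34, -27)*((4*1)*V(1)) = √((-27)² + (-34)²)*((4*1)*(-2 + 6*1)) = √(729 + 1156)*(4*(-2 + 6)) = √1885*(4*4) = √1885*16 = 16*√1885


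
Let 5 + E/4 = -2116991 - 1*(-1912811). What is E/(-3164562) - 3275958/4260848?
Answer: -1721741801219/3370929417144 ≈ -0.51076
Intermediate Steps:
E = -816740 (E = -20 + 4*(-2116991 - 1*(-1912811)) = -20 + 4*(-2116991 + 1912811) = -20 + 4*(-204180) = -20 - 816720 = -816740)
E/(-3164562) - 3275958/4260848 = -816740/(-3164562) - 3275958/4260848 = -816740*(-1/3164562) - 3275958*1/4260848 = 408370/1582281 - 1637979/2130424 = -1721741801219/3370929417144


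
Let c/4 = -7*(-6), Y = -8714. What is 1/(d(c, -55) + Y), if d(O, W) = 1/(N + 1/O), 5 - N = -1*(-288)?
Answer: -47543/414289870 ≈ -0.00011476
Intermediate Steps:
c = 168 (c = 4*(-7*(-6)) = 4*42 = 168)
N = -283 (N = 5 - (-1)*(-288) = 5 - 1*288 = 5 - 288 = -283)
d(O, W) = 1/(-283 + 1/O)
1/(d(c, -55) + Y) = 1/(-1*168/(-1 + 283*168) - 8714) = 1/(-1*168/(-1 + 47544) - 8714) = 1/(-1*168/47543 - 8714) = 1/(-1*168*1/47543 - 8714) = 1/(-168/47543 - 8714) = 1/(-414289870/47543) = -47543/414289870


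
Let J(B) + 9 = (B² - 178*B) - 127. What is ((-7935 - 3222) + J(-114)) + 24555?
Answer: 46550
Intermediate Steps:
J(B) = -136 + B² - 178*B (J(B) = -9 + ((B² - 178*B) - 127) = -9 + (-127 + B² - 178*B) = -136 + B² - 178*B)
((-7935 - 3222) + J(-114)) + 24555 = ((-7935 - 3222) + (-136 + (-114)² - 178*(-114))) + 24555 = (-11157 + (-136 + 12996 + 20292)) + 24555 = (-11157 + 33152) + 24555 = 21995 + 24555 = 46550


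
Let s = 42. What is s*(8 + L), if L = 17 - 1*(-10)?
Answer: 1470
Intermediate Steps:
L = 27 (L = 17 + 10 = 27)
s*(8 + L) = 42*(8 + 27) = 42*35 = 1470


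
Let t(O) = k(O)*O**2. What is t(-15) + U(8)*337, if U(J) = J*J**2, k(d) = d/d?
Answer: 172769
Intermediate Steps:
k(d) = 1
U(J) = J**3
t(O) = O**2 (t(O) = 1*O**2 = O**2)
t(-15) + U(8)*337 = (-15)**2 + 8**3*337 = 225 + 512*337 = 225 + 172544 = 172769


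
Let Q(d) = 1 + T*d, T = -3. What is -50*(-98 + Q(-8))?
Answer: 3650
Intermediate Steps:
Q(d) = 1 - 3*d
-50*(-98 + Q(-8)) = -50*(-98 + (1 - 3*(-8))) = -50*(-98 + (1 + 24)) = -50*(-98 + 25) = -50*(-73) = 3650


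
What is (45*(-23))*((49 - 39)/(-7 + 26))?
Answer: -10350/19 ≈ -544.74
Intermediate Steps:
(45*(-23))*((49 - 39)/(-7 + 26)) = -10350/19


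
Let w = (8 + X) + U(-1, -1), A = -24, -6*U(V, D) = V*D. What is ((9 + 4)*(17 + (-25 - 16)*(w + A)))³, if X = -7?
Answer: 428882823469997/216 ≈ 1.9856e+12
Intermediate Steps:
U(V, D) = -D*V/6 (U(V, D) = -V*D/6 = -D*V/6)
w = ⅚ (w = (8 - 7) - ⅙*(-1)*(-1) = 1 - ⅙ = ⅚ ≈ 0.83333)
((9 + 4)*(17 + (-25 - 16)*(w + A)))³ = ((9 + 4)*(17 + (-25 - 16)*(⅚ - 24)))³ = (13*(17 - 41*(-139/6)))³ = (13*(17 + 5699/6))³ = (13*(5801/6))³ = (75413/6)³ = 428882823469997/216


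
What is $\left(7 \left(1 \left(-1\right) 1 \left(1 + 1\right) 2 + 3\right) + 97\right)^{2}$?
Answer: $8100$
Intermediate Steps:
$\left(7 \left(1 \left(-1\right) 1 \left(1 + 1\right) 2 + 3\right) + 97\right)^{2} = \left(7 \left(1 \left(\left(-1\right) 2\right) 2 + 3\right) + 97\right)^{2} = \left(7 \left(1 \left(-2\right) 2 + 3\right) + 97\right)^{2} = \left(7 \left(\left(-2\right) 2 + 3\right) + 97\right)^{2} = \left(7 \left(-4 + 3\right) + 97\right)^{2} = \left(7 \left(-1\right) + 97\right)^{2} = \left(-7 + 97\right)^{2} = 90^{2} = 8100$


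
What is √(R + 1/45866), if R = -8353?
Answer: I*√17572122156602/45866 ≈ 91.395*I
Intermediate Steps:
√(R + 1/45866) = √(-8353 + 1/45866) = √(-383118697/45866) = I*√17572122156602/45866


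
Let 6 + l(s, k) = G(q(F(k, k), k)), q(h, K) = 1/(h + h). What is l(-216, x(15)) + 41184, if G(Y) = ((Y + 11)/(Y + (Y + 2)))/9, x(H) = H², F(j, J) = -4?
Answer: 1729505/42 ≈ 41179.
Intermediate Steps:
q(h, K) = 1/(2*h)
G(Y) = (11 + Y)/(9*(2 + 2*Y)) (G(Y) = ((11 + Y)/(Y + (2 + Y)))*(⅑) = ((11 + Y)/(2 + 2*Y))*(⅑) = (11 + Y)/(9*(2 + 2*Y)))
l(s, k) = -223/42 (l(s, k) = -6 + (11 + (½)/(-4))/(18*(1 + (½)/(-4))) = -6 + (11 + (½)*(-¼))/(18*(1 + (½)*(-¼))) = -6 + (11 - ⅛)/(18*(1 - ⅛)) = -6 + (1/18)*(87/8)/(7/8) = -6 + (1/18)*(8/7)*(87/8) = -6 + 29/42 = -223/42)
l(-216, x(15)) + 41184 = -223/42 + 41184 = 1729505/42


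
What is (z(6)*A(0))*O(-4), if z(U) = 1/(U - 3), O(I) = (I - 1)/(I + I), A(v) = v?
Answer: 0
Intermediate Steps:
O(I) = (-1 + I)/(2*I) (O(I) = (-1 + I)/((2*I)) = (-1 + I)*(1/(2*I)) = (-1 + I)/(2*I))
z(U) = 1/(-3 + U)
(z(6)*A(0))*O(-4) = (0/(-3 + 6))*((½)*(-1 - 4)/(-4)) = (0/3)*((½)*(-¼)*(-5)) = ((⅓)*0)*(5/8) = 0*(5/8) = 0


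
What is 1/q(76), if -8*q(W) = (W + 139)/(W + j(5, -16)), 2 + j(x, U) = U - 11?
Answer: -376/215 ≈ -1.7488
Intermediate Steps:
j(x, U) = -13 + U (j(x, U) = -2 + (U - 11) = -2 + (-11 + U) = -13 + U)
q(W) = -(139 + W)/(8*(-29 + W)) (q(W) = -(W + 139)/(8*(W + (-13 - 16))) = -(139 + W)/(8*(W - 29)) = -(139 + W)/(8*(-29 + W)))
1/q(76) = 1/((-139 - 1*76)/(8*(-29 + 76))) = 1/((⅛)*(-139 - 76)/47) = 1/((⅛)*(1/47)*(-215)) = 1/(-215/376) = -376/215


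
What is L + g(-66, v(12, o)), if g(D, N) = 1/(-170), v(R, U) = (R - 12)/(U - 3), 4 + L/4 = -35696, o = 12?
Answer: -24276001/170 ≈ -1.4280e+5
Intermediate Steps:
L = -142800 (L = -16 + 4*(-35696) = -16 - 142784 = -142800)
v(R, U) = (-12 + R)/(-3 + U)
g(D, N) = -1/170
L + g(-66, v(12, o)) = -142800 - 1/170 = -24276001/170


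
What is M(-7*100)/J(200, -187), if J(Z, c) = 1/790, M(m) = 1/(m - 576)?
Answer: -395/638 ≈ -0.61912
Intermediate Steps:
M(m) = 1/(-576 + m)
J(Z, c) = 1/790
M(-7*100)/J(200, -187) = 1/((-576 - 7*100)*(1/790)) = 790/(-576 - 700) = 790/(-1276) = -1/1276*790 = -395/638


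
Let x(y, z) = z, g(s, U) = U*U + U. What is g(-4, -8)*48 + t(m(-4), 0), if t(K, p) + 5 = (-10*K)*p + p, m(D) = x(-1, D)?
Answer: 2683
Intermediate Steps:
g(s, U) = U + U**2 (g(s, U) = U**2 + U = U + U**2)
m(D) = D
t(K, p) = -5 + p - 10*K*p (t(K, p) = -5 + ((-10*K)*p + p) = -5 + (-10*K*p + p) = -5 + (p - 10*K*p) = -5 + p - 10*K*p)
g(-4, -8)*48 + t(m(-4), 0) = -8*(1 - 8)*48 + (-5 + 0 - 10*(-4)*0) = -8*(-7)*48 + (-5 + 0 + 0) = 56*48 - 5 = 2688 - 5 = 2683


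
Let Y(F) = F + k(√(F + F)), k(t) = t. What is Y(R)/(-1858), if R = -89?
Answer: 89/1858 - I*√178/1858 ≈ 0.047901 - 0.0071807*I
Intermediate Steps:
Y(F) = F + √2*√F (Y(F) = F + √(F + F) = F + √(2*F) = F + √2*√F)
Y(R)/(-1858) = (-89 + √2*√(-89))/(-1858) = (-89 + √2*(I*√89))*(-1/1858) = (-89 + I*√178)*(-1/1858) = 89/1858 - I*√178/1858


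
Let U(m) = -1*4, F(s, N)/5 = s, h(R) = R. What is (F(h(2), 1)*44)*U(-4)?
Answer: -1760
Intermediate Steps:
F(s, N) = 5*s
U(m) = -4
(F(h(2), 1)*44)*U(-4) = ((5*2)*44)*(-4) = (10*44)*(-4) = 440*(-4) = -1760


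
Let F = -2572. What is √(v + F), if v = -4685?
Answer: I*√7257 ≈ 85.188*I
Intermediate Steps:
√(v + F) = √(-4685 - 2572) = √(-7257) = I*√7257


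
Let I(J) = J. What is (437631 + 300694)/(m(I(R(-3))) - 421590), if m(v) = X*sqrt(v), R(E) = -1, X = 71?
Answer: -311270436750/177738133141 - 52421075*I/177738133141 ≈ -1.7513 - 0.00029493*I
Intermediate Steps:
m(v) = 71*sqrt(v)
(437631 + 300694)/(m(I(R(-3))) - 421590) = (437631 + 300694)/(71*sqrt(-1) - 421590) = 738325/(71*I - 421590) = 738325/(-421590 + 71*I) = 738325*((-421590 - 71*I)/177738133141) = 738325*(-421590 - 71*I)/177738133141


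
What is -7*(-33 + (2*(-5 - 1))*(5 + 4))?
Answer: 987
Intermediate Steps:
-7*(-33 + (2*(-5 - 1))*(5 + 4)) = -7*(-33 + (2*(-6))*9) = -7*(-33 - 12*9) = -7*(-33 - 108) = -7*(-141) = 987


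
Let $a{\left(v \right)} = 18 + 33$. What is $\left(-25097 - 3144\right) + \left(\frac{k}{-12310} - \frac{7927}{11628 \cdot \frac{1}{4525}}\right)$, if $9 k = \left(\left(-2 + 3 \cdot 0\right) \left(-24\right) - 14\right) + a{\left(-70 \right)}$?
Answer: $- \frac{149466391765}{4771356} \approx -31326.0$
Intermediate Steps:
$a{\left(v \right)} = 51$
$k = \frac{85}{9}$ ($k = \frac{\left(\left(-2 + 3 \cdot 0\right) \left(-24\right) - 14\right) + 51}{9} = \frac{\left(\left(-2 + 0\right) \left(-24\right) - 14\right) + 51}{9} = \frac{\left(\left(-2\right) \left(-24\right) - 14\right) + 51}{9} = \frac{\left(48 - 14\right) + 51}{9} = \frac{34 + 51}{9} = \frac{1}{9} \cdot 85 = \frac{85}{9} \approx 9.4444$)
$\left(-25097 - 3144\right) + \left(\frac{k}{-12310} - \frac{7927}{11628 \cdot \frac{1}{4525}}\right) = \left(-25097 - 3144\right) + \left(\frac{85}{9 \left(-12310\right)} - \frac{7927}{11628 \cdot \frac{1}{4525}}\right) = -28241 + \left(\frac{85}{9} \left(- \frac{1}{12310}\right) - \frac{7927}{11628 \cdot \frac{1}{4525}}\right) = -28241 - \left(\frac{17}{22158} + \frac{7927}{\frac{11628}{4525}}\right) = -28241 - \frac{14718526969}{4771356} = - \frac{149466391765}{4771356}$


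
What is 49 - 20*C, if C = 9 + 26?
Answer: -651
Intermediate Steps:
C = 35
49 - 20*C = 49 - 20*35 = 49 - 700 = -651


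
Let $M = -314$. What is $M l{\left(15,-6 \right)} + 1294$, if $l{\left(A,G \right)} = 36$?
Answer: $-10010$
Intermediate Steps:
$M l{\left(15,-6 \right)} + 1294 = \left(-314\right) 36 + 1294 = -11304 + 1294 = -10010$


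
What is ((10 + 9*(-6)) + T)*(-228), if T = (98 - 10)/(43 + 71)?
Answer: 9856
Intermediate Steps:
T = 44/57 (T = 88/114 = 88*(1/114) = 44/57 ≈ 0.77193)
((10 + 9*(-6)) + T)*(-228) = ((10 + 9*(-6)) + 44/57)*(-228) = ((10 - 54) + 44/57)*(-228) = (-44 + 44/57)*(-228) = -2464/57*(-228) = 9856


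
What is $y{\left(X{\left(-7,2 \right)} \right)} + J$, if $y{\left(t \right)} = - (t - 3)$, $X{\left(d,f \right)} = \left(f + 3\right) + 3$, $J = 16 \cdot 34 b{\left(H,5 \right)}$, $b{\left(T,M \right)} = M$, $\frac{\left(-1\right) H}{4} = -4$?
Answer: $2715$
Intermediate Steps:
$H = 16$ ($H = \left(-4\right) \left(-4\right) = 16$)
$J = 2720$ ($J = 16 \cdot 34 \cdot 5 = 544 \cdot 5 = 2720$)
$X{\left(d,f \right)} = 6 + f$ ($X{\left(d,f \right)} = \left(3 + f\right) + 3 = 6 + f$)
$y{\left(t \right)} = 3 - t$ ($y{\left(t \right)} = - (-3 + t) = 3 - t$)
$y{\left(X{\left(-7,2 \right)} \right)} + J = \left(3 - \left(6 + 2\right)\right) + 2720 = \left(3 - 8\right) + 2720 = -5 + 2720 = 2715$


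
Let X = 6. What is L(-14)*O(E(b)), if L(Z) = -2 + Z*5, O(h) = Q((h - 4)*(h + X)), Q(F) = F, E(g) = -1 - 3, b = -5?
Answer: 1152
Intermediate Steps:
E(g) = -4
O(h) = (-4 + h)*(6 + h) (O(h) = (h - 4)*(h + 6) = (-4 + h)*(6 + h))
L(Z) = -2 + 5*Z
L(-14)*O(E(b)) = (-2 + 5*(-14))*(-24 + (-4)² + 2*(-4)) = (-2 - 70)*(-24 + 16 - 8) = -72*(-16) = 1152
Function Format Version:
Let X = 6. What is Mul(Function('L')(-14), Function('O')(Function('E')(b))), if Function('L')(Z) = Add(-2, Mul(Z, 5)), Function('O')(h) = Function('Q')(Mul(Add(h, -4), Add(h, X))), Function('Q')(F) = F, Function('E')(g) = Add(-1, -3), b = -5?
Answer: 1152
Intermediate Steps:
Function('E')(g) = -4
Function('O')(h) = Mul(Add(-4, h), Add(6, h)) (Function('O')(h) = Mul(Add(h, -4), Add(h, 6)) = Mul(Add(-4, h), Add(6, h)))
Function('L')(Z) = Add(-2, Mul(5, Z))
Mul(Function('L')(-14), Function('O')(Function('E')(b))) = Mul(Add(-2, Mul(5, -14)), Add(-24, Pow(-4, 2), Mul(2, -4))) = Mul(Add(-2, -70), Add(-24, 16, -8)) = Mul(-72, -16) = 1152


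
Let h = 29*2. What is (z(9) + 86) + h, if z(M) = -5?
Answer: 139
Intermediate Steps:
h = 58
(z(9) + 86) + h = (-5 + 86) + 58 = 81 + 58 = 139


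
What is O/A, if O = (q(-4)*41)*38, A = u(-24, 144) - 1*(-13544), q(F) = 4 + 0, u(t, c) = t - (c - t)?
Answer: 779/1669 ≈ 0.46675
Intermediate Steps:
u(t, c) = -c + 2*t (u(t, c) = t + (t - c) = -c + 2*t)
q(F) = 4
A = 13352 (A = (-1*144 + 2*(-24)) - 1*(-13544) = (-144 - 48) + 13544 = -192 + 13544 = 13352)
O = 6232 (O = (4*41)*38 = 164*38 = 6232)
O/A = 6232/13352 = 6232*(1/13352) = 779/1669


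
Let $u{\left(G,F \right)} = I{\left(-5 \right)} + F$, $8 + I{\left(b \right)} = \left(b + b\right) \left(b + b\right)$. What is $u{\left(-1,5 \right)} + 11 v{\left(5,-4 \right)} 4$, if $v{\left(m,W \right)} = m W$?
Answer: $-783$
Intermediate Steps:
$I{\left(b \right)} = -8 + 4 b^{2}$ ($I{\left(b \right)} = -8 + \left(b + b\right) \left(b + b\right) = -8 + 2 b 2 b = -8 + 4 b^{2}$)
$u{\left(G,F \right)} = 92 + F$ ($u{\left(G,F \right)} = \left(-8 + 4 \left(-5\right)^{2}\right) + F = \left(-8 + 4 \cdot 25\right) + F = \left(-8 + 100\right) + F = 92 + F$)
$v{\left(m,W \right)} = W m$
$u{\left(-1,5 \right)} + 11 v{\left(5,-4 \right)} 4 = \left(92 + 5\right) + 11 \left(-4\right) 5 \cdot 4 = 97 + 11 \left(\left(-20\right) 4\right) = 97 + 11 \left(-80\right) = 97 - 880 = -783$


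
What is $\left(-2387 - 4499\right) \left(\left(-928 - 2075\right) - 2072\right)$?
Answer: $34946450$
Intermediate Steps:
$\left(-2387 - 4499\right) \left(\left(-928 - 2075\right) - 2072\right) = - 6886 \left(-3003 - 2072\right) = \left(-6886\right) \left(-5075\right) = 34946450$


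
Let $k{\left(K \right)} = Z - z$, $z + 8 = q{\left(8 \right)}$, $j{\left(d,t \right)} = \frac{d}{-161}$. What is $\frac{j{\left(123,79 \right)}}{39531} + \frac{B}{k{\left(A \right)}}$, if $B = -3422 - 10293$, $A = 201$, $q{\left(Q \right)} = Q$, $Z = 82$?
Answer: $- \frac{29096334717}{173962754} \approx -167.26$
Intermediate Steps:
$j{\left(d,t \right)} = - \frac{d}{161}$ ($j{\left(d,t \right)} = d \left(- \frac{1}{161}\right) = - \frac{d}{161}$)
$z = 0$ ($z = -8 + 8 = 0$)
$B = -13715$
$k{\left(K \right)} = 82$ ($k{\left(K \right)} = 82 - 0 = 82 + 0 = 82$)
$\frac{j{\left(123,79 \right)}}{39531} + \frac{B}{k{\left(A \right)}} = \frac{\left(- \frac{1}{161}\right) 123}{39531} - \frac{13715}{82} = \left(- \frac{123}{161}\right) \frac{1}{39531} - \frac{13715}{82} = - \frac{41}{2121497} - \frac{13715}{82} = - \frac{29096334717}{173962754}$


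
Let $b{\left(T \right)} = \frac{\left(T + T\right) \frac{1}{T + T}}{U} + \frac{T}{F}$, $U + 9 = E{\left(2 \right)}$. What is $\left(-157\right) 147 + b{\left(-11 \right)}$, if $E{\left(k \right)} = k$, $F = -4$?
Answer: $- \frac{646139}{28} \approx -23076.0$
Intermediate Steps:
$U = -7$ ($U = -9 + 2 = -7$)
$b{\left(T \right)} = - \frac{1}{7} - \frac{T}{4}$ ($b{\left(T \right)} = \frac{\left(T + T\right) \frac{1}{T + T}}{-7} + \frac{T}{-4} = \frac{2 T}{2 T} \left(- \frac{1}{7}\right) + T \left(- \frac{1}{4}\right) = 2 T \frac{1}{2 T} \left(- \frac{1}{7}\right) - \frac{T}{4} = 1 \left(- \frac{1}{7}\right) - \frac{T}{4} = - \frac{1}{7} - \frac{T}{4}$)
$\left(-157\right) 147 + b{\left(-11 \right)} = \left(-157\right) 147 - - \frac{73}{28} = -23079 + \left(- \frac{1}{7} + \frac{11}{4}\right) = -23079 + \frac{73}{28} = - \frac{646139}{28}$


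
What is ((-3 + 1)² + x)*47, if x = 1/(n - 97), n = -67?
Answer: 30785/164 ≈ 187.71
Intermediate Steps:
x = -1/164 (x = 1/(-67 - 97) = 1/(-164) = -1/164 ≈ -0.0060976)
((-3 + 1)² + x)*47 = ((-3 + 1)² - 1/164)*47 = ((-2)² - 1/164)*47 = (4 - 1/164)*47 = (655/164)*47 = 30785/164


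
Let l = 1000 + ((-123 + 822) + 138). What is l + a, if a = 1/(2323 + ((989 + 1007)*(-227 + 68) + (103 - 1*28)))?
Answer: 578592541/314966 ≈ 1837.0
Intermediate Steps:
a = -1/314966 (a = 1/(2323 + (1996*(-159) + (103 - 28))) = 1/(2323 + (-317364 + 75)) = 1/(2323 - 317289) = 1/(-314966) = -1/314966 ≈ -3.1749e-6)
l = 1837 (l = 1000 + (699 + 138) = 1000 + 837 = 1837)
l + a = 1837 - 1/314966 = 578592541/314966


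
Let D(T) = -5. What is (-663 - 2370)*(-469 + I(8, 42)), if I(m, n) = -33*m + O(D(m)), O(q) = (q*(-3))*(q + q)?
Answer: 2678139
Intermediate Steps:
O(q) = -6*q² (O(q) = (-3*q)*(2*q) = -6*q²)
I(m, n) = -150 - 33*m (I(m, n) = -33*m - 6*(-5)² = -33*m - 6*25 = -33*m - 150 = -150 - 33*m)
(-663 - 2370)*(-469 + I(8, 42)) = (-663 - 2370)*(-469 + (-150 - 33*8)) = -3033*(-469 + (-150 - 264)) = -3033*(-469 - 414) = -3033*(-883) = 2678139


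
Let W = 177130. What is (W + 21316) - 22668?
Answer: 175778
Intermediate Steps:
(W + 21316) - 22668 = (177130 + 21316) - 22668 = 198446 - 22668 = 175778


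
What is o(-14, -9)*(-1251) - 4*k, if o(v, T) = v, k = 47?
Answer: 17326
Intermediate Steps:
o(-14, -9)*(-1251) - 4*k = -14*(-1251) - 4*47 = 17514 - 188 = 17326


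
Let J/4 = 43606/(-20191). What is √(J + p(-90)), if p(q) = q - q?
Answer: 2*I*√880448746/20191 ≈ 2.9392*I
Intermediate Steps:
J = -174424/20191 (J = 4*(43606/(-20191)) = 4*(43606*(-1/20191)) = 4*(-43606/20191) = -174424/20191 ≈ -8.6387)
p(q) = 0
√(J + p(-90)) = √(-174424/20191 + 0) = √(-174424/20191) = 2*I*√880448746/20191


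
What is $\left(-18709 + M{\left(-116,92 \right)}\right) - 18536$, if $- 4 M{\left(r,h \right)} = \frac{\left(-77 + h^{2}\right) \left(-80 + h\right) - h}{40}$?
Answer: $- \frac{757469}{20} \approx -37873.0$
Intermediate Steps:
$M{\left(r,h \right)} = \frac{h}{160} - \frac{\left(-80 + h\right) \left(-77 + h^{2}\right)}{160}$ ($M{\left(r,h \right)} = - \frac{\left(\left(-77 + h^{2}\right) \left(-80 + h\right) - h\right) \frac{1}{40}}{4} = - \frac{\left(\left(-80 + h\right) \left(-77 + h^{2}\right) - h\right) \frac{1}{40}}{4} = - \frac{\left(- h + \left(-80 + h\right) \left(-77 + h^{2}\right)\right) \frac{1}{40}}{4} = - \frac{- \frac{h}{40} + \frac{\left(-80 + h\right) \left(-77 + h^{2}\right)}{40}}{4} = \frac{h}{160} - \frac{\left(-80 + h\right) \left(-77 + h^{2}\right)}{160}$)
$\left(-18709 + M{\left(-116,92 \right)}\right) - 18536 = \left(-18709 + \left(- \frac{77}{2} + \frac{92^{2}}{2} - \frac{92^{3}}{160} + \frac{39}{80} \cdot 92\right)\right) - 18536 = \left(-18709 + \left(- \frac{77}{2} + \frac{1}{2} \cdot 8464 - \frac{24334}{5} + \frac{897}{20}\right)\right) - 18536 = \left(-18709 + \left(- \frac{77}{2} + 4232 - \frac{24334}{5} + \frac{897}{20}\right)\right) - 18536 = \left(-18709 - \frac{12569}{20}\right) - 18536 = - \frac{386749}{20} - 18536 = - \frac{757469}{20}$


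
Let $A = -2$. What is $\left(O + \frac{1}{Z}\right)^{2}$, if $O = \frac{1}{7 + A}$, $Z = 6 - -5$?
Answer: $\frac{256}{3025} \approx 0.084628$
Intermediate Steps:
$Z = 11$ ($Z = 6 + 5 = 11$)
$O = \frac{1}{5}$ ($O = \frac{1}{7 - 2} = \frac{1}{5} \approx 0.2$)
$\left(O + \frac{1}{Z}\right)^{2} = \left(\frac{1}{5} + \frac{1}{11}\right)^{2} = \left(\frac{16}{55}\right)^{2} = \frac{256}{3025}$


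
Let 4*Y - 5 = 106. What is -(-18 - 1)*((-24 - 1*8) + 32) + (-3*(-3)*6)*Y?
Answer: 2997/2 ≈ 1498.5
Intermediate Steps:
Y = 111/4 (Y = 5/4 + (¼)*106 = 5/4 + 53/2 = 111/4 ≈ 27.750)
-(-18 - 1)*((-24 - 1*8) + 32) + (-3*(-3)*6)*Y = -(-18 - 1)*((-24 - 1*8) + 32) + (-3*(-3)*6)*(111/4) = -(-19)*((-24 - 8) + 32) + (9*6)*(111/4) = -(-19)*(-32 + 32) + 54*(111/4) = -(-19)*0 + 2997/2 = -1*0 + 2997/2 = 0 + 2997/2 = 2997/2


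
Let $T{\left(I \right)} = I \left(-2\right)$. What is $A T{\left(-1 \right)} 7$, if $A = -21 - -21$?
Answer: $0$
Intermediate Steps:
$T{\left(I \right)} = - 2 I$
$A = 0$ ($A = -21 + 21 = 0$)
$A T{\left(-1 \right)} 7 = 0 \left(\left(-2\right) \left(-1\right)\right) 7 = 0 \cdot 2 \cdot 7 = 0 \cdot 7 = 0$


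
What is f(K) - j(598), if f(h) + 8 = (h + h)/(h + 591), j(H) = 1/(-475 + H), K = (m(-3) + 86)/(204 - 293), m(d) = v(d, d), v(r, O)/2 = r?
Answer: -51750895/6459837 ≈ -8.0112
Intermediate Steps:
v(r, O) = 2*r
m(d) = 2*d
K = -80/89 (K = (2*(-3) + 86)/(204 - 293) = (-6 + 86)/(-89) = 80*(-1/89) = -80/89 ≈ -0.89888)
f(h) = -8 + 2*h/(591 + h) (f(h) = -8 + (h + h)/(h + 591) = -8 + (2*h)/(591 + h) = -8 + 2*h/(591 + h))
f(K) - j(598) = 6*(-788 - 1*(-80/89))/(591 - 80/89) - 1/(-475 + 598) = 6*(-788 + 80/89)/(52519/89) - 1/123 = 6*(89/52519)*(-70052/89) - 1*1/123 = -420312/52519 - 1/123 = -51750895/6459837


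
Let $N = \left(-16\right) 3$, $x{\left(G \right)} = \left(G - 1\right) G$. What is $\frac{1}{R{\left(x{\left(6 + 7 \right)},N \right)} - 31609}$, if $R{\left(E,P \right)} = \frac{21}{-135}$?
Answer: $- \frac{45}{1422412} \approx -3.1636 \cdot 10^{-5}$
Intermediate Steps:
$x{\left(G \right)} = G \left(-1 + G\right)$ ($x{\left(G \right)} = \left(-1 + G\right) G = G \left(-1 + G\right)$)
$N = -48$
$R{\left(E,P \right)} = - \frac{7}{45}$ ($R{\left(E,P \right)} = 21 \left(- \frac{1}{135}\right) = - \frac{7}{45}$)
$\frac{1}{R{\left(x{\left(6 + 7 \right)},N \right)} - 31609} = \frac{1}{- \frac{7}{45} - 31609} = \frac{1}{- \frac{1422412}{45}} = - \frac{45}{1422412}$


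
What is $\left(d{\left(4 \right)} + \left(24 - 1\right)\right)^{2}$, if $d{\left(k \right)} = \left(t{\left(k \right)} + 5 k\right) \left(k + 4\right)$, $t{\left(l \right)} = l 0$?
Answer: $33489$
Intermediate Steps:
$t{\left(l \right)} = 0$
$d{\left(k \right)} = 5 k \left(4 + k\right)$ ($d{\left(k \right)} = \left(0 + 5 k\right) \left(k + 4\right) = 5 k \left(4 + k\right)$)
$\left(d{\left(4 \right)} + \left(24 - 1\right)\right)^{2} = \left(5 \cdot 4 \left(4 + 4\right) + \left(24 - 1\right)\right)^{2} = \left(5 \cdot 4 \cdot 8 + \left(24 - 1\right)\right)^{2} = \left(160 + 23\right)^{2} = 183^{2} = 33489$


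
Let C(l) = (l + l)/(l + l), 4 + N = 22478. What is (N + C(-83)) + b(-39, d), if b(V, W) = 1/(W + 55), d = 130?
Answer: 4157876/185 ≈ 22475.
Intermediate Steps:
N = 22474 (N = -4 + 22478 = 22474)
C(l) = 1 (C(l) = (2*l)/((2*l)) = (2*l)*(1/(2*l)) = 1)
b(V, W) = 1/(55 + W)
(N + C(-83)) + b(-39, d) = (22474 + 1) + 1/(55 + 130) = 22475 + 1/185 = 4157876/185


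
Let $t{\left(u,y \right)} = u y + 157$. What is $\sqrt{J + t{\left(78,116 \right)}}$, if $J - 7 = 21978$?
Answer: $\sqrt{31190} \approx 176.61$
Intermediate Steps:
$J = 21985$ ($J = 7 + 21978 = 21985$)
$t{\left(u,y \right)} = 157 + u y$
$\sqrt{J + t{\left(78,116 \right)}} = \sqrt{21985 + \left(157 + 78 \cdot 116\right)} = \sqrt{21985 + \left(157 + 9048\right)} = \sqrt{21985 + 9205} = \sqrt{31190}$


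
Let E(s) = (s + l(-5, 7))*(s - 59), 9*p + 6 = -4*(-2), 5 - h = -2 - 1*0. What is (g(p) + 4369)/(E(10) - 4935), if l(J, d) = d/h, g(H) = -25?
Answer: -2172/2737 ≈ -0.79357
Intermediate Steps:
h = 7 (h = 5 - (-2 - 1*0) = 5 - (-2 + 0) = 5 - 1*(-2) = 5 + 2 = 7)
p = 2/9 (p = -⅔ + (-4*(-2))/9 = -⅔ + (⅑)*8 = -⅔ + 8/9 = 2/9 ≈ 0.22222)
l(J, d) = d/7
E(s) = (1 + s)*(-59 + s) (E(s) = (s + (⅐)*7)*(s - 59) = (s + 1)*(-59 + s) = (1 + s)*(-59 + s))
(g(p) + 4369)/(E(10) - 4935) = (-25 + 4369)/((-59 + 10² - 58*10) - 4935) = 4344/((-59 + 100 - 580) - 4935) = 4344/(-539 - 4935) = 4344/(-5474) = 4344*(-1/5474) = -2172/2737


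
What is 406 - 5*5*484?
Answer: -11694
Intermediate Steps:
406 - 5*5*484 = 406 - 25*484 = 406 - 12100 = -11694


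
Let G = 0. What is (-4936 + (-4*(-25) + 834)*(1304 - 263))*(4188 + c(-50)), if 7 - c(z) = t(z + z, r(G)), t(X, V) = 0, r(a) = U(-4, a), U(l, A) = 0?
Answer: 4058066810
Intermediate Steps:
r(a) = 0
c(z) = 7 (c(z) = 7 - 1*0 = 7 + 0 = 7)
(-4936 + (-4*(-25) + 834)*(1304 - 263))*(4188 + c(-50)) = (-4936 + (-4*(-25) + 834)*(1304 - 263))*(4188 + 7) = (-4936 + (100 + 834)*1041)*4195 = (-4936 + 934*1041)*4195 = (-4936 + 972294)*4195 = 967358*4195 = 4058066810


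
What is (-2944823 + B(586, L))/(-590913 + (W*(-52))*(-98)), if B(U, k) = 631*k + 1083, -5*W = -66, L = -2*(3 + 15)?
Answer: 14832280/2618229 ≈ 5.6650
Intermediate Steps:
L = -36 (L = -2*18 = -36)
W = 66/5 (W = -⅕*(-66) = 66/5 ≈ 13.200)
B(U, k) = 1083 + 631*k
(-2944823 + B(586, L))/(-590913 + (W*(-52))*(-98)) = (-2944823 + (1083 + 631*(-36)))/(-590913 + ((66/5)*(-52))*(-98)) = (-2944823 + (1083 - 22716))/(-590913 - 3432/5*(-98)) = (-2944823 - 21633)/(-590913 + 336336/5) = -2966456/(-2618229/5) = -2966456*(-5/2618229) = 14832280/2618229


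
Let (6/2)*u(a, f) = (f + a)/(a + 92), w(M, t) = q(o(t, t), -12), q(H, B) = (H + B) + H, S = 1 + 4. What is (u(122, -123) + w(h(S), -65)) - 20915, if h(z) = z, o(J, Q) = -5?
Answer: -13441555/642 ≈ -20937.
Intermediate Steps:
S = 5
q(H, B) = B + 2*H (q(H, B) = (B + H) + H = B + 2*H)
w(M, t) = -22 (w(M, t) = -12 + 2*(-5) = -12 - 10 = -22)
u(a, f) = (a + f)/(3*(92 + a)) (u(a, f) = ((f + a)/(a + 92))/3 = ((a + f)/(92 + a))/3 = (a + f)/(3*(92 + a)))
(u(122, -123) + w(h(S), -65)) - 20915 = ((122 - 123)/(3*(92 + 122)) - 22) - 20915 = ((1/3)*(-1)/214 - 22) - 20915 = ((1/3)*(1/214)*(-1) - 22) - 20915 = (-1/642 - 22) - 20915 = -14125/642 - 20915 = -13441555/642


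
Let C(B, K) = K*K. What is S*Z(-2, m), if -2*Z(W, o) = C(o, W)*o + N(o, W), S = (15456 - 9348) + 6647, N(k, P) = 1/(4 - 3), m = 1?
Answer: -63775/2 ≈ -31888.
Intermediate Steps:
C(B, K) = K**2
N(k, P) = 1 (N(k, P) = 1/1 = 1)
S = 12755 (S = 6108 + 6647 = 12755)
Z(W, o) = -1/2 - o*W**2/2 (Z(W, o) = -(W**2*o + 1)/2 = -(o*W**2 + 1)/2 = -(1 + o*W**2)/2 = -1/2 - o*W**2/2)
S*Z(-2, m) = 12755*(-1/2 - 1/2*1*(-2)**2) = 12755*(-1/2 - 1/2*1*4) = 12755*(-1/2 - 2) = 12755*(-5/2) = -63775/2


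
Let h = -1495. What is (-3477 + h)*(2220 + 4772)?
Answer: -34764224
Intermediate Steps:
(-3477 + h)*(2220 + 4772) = (-3477 - 1495)*(2220 + 4772) = -4972*6992 = -34764224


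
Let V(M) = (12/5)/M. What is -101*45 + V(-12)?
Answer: -22726/5 ≈ -4545.2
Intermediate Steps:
V(M) = 12/(5*M) (V(M) = (12*(⅕))/M = 12/(5*M))
-101*45 + V(-12) = -101*45 + (12/5)/(-12) = -4545 + (12/5)*(-1/12) = -4545 - ⅕ = -22726/5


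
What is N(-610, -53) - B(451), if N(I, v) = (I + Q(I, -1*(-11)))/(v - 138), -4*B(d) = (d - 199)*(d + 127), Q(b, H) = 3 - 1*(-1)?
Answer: 6955680/191 ≈ 36417.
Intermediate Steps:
Q(b, H) = 4 (Q(b, H) = 3 + 1 = 4)
B(d) = -(-199 + d)*(127 + d)/4 (B(d) = -(d - 199)*(d + 127)/4 = -(-199 + d)*(127 + d)/4)
N(I, v) = (4 + I)/(-138 + v) (N(I, v) = (I + 4)/(v - 138) = (4 + I)/(-138 + v))
N(-610, -53) - B(451) = (4 - 610)/(-138 - 53) - (25273/4 + 18*451 - ¼*451²) = -606/(-191) - (25273/4 + 8118 - ¼*203401) = -1/191*(-606) - (25273/4 + 8118 - 203401/4) = 606/191 - 1*(-36414) = 606/191 + 36414 = 6955680/191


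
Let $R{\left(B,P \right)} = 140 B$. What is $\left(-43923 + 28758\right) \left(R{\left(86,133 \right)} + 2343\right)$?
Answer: $-218118195$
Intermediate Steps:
$\left(-43923 + 28758\right) \left(R{\left(86,133 \right)} + 2343\right) = \left(-43923 + 28758\right) \left(140 \cdot 86 + 2343\right) = - 15165 \left(12040 + 2343\right) = \left(-15165\right) 14383 = -218118195$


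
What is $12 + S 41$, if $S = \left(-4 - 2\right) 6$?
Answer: $-1464$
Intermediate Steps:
$S = -36$ ($S = \left(-6\right) 6 = -36$)
$12 + S 41 = 12 - 1476 = -1464$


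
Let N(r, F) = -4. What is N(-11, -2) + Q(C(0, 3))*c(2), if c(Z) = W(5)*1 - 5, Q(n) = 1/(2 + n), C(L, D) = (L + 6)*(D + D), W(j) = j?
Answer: -4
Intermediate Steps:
C(L, D) = 2*D*(6 + L) (C(L, D) = (6 + L)*(2*D) = 2*D*(6 + L))
c(Z) = 0 (c(Z) = 5*1 - 5 = 5 - 5 = 0)
N(-11, -2) + Q(C(0, 3))*c(2) = -4 + 0/(2 + 2*3*(6 + 0)) = -4 + 0/(2 + 2*3*6) = -4 + 0/(2 + 36) = -4 + 0/38 = -4 + (1/38)*0 = -4 + 0 = -4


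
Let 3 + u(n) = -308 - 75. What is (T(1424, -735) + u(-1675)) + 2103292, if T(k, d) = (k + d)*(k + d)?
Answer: 2577627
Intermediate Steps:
u(n) = -386 (u(n) = -3 + (-308 - 75) = -3 - 383 = -386)
T(k, d) = (d + k)² (T(k, d) = (d + k)*(d + k) = (d + k)²)
(T(1424, -735) + u(-1675)) + 2103292 = ((-735 + 1424)² - 386) + 2103292 = (689² - 386) + 2103292 = (474721 - 386) + 2103292 = 474335 + 2103292 = 2577627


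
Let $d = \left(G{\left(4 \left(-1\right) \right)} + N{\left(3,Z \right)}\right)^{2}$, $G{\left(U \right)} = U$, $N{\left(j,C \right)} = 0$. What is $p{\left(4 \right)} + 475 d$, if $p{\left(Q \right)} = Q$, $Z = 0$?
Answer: $7604$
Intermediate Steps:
$d = 16$ ($d = \left(4 \left(-1\right) + 0\right)^{2} = \left(-4 + 0\right)^{2} = \left(-4\right)^{2} = 16$)
$p{\left(4 \right)} + 475 d = 4 + 475 \cdot 16 = 4 + 7600 = 7604$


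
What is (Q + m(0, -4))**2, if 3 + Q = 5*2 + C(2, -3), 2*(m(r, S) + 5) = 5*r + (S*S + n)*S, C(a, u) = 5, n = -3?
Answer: 361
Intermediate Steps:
m(r, S) = -5 + 5*r/2 + S*(-3 + S**2)/2 (m(r, S) = -5 + (5*r + (S*S - 3)*S)/2 = -5 + (5*r + (S**2 - 3)*S)/2 = -5 + (5*r + (-3 + S**2)*S)/2 = -5 + (5*r + S*(-3 + S**2))/2 = -5 + (5*r/2 + S*(-3 + S**2)/2) = -5 + 5*r/2 + S*(-3 + S**2)/2)
Q = 12 (Q = -3 + (5*2 + 5) = -3 + (10 + 5) = -3 + 15 = 12)
(Q + m(0, -4))**2 = (12 + (-5 + (1/2)*(-4)**3 - 3/2*(-4) + (5/2)*0))**2 = (12 + (-5 + (1/2)*(-64) + 6 + 0))**2 = (12 + (-5 - 32 + 6 + 0))**2 = (12 - 31)**2 = (-19)**2 = 361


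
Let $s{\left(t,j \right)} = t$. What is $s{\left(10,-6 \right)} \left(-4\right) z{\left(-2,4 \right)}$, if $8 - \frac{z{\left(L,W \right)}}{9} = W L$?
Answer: $-5760$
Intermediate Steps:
$z{\left(L,W \right)} = 72 - 9 L W$ ($z{\left(L,W \right)} = 72 - 9 W L = 72 - 9 L W$)
$s{\left(10,-6 \right)} \left(-4\right) z{\left(-2,4 \right)} = 10 \left(-4\right) \left(72 - \left(-18\right) 4\right) = - 40 \left(72 + 72\right) = \left(-40\right) 144 = -5760$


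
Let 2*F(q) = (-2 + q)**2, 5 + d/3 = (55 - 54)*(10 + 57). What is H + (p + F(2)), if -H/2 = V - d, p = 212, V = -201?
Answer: 986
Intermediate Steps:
d = 186 (d = -15 + 3*((55 - 54)*(10 + 57)) = -15 + 3*(1*67) = -15 + 3*67 = -15 + 201 = 186)
F(q) = (-2 + q)**2/2
H = 774 (H = -2*(-201 - 1*186) = -2*(-201 - 186) = -2*(-387) = 774)
H + (p + F(2)) = 774 + (212 + (-2 + 2)**2/2) = 774 + (212 + (1/2)*0**2) = 774 + (212 + (1/2)*0) = 774 + (212 + 0) = 774 + 212 = 986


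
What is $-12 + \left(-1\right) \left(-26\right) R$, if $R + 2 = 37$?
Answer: $898$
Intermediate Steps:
$R = 35$ ($R = -2 + 37 = 35$)
$-12 + \left(-1\right) \left(-26\right) R = -12 + \left(-1\right) \left(-26\right) 35 = -12 + 26 \cdot 35 = -12 + 910 = 898$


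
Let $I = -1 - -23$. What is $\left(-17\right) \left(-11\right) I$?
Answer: $4114$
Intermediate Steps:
$I = 22$ ($I = -1 + 23 = 22$)
$\left(-17\right) \left(-11\right) I = \left(-17\right) \left(-11\right) 22 = 187 \cdot 22 = 4114$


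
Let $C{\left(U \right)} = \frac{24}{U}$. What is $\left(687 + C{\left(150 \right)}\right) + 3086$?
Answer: $\frac{94329}{25} \approx 3773.2$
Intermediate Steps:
$\left(687 + C{\left(150 \right)}\right) + 3086 = \left(687 + \frac{24}{150}\right) + 3086 = \left(687 + 24 \cdot \frac{1}{150}\right) + 3086 = \left(687 + \frac{4}{25}\right) + 3086 = \frac{17179}{25} + 3086 = \frac{94329}{25}$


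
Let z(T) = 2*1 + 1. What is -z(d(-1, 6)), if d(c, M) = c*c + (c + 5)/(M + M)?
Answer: -3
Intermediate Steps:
d(c, M) = c² + (5 + c)/(2*M) (d(c, M) = c² + (5 + c)/((2*M)) = c² + (5 + c)*(1/(2*M)) = c² + (5 + c)/(2*M))
z(T) = 3 (z(T) = 2 + 1 = 3)
-z(d(-1, 6)) = -1*3 = -3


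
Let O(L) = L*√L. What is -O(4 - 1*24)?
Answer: 40*I*√5 ≈ 89.443*I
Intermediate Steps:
O(L) = L^(3/2)
-O(4 - 1*24) = -(4 - 1*24)^(3/2) = -(4 - 24)^(3/2) = -(-20)^(3/2) = -(-40)*I*√5 = 40*I*√5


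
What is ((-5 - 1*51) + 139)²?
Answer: 6889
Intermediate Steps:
((-5 - 1*51) + 139)² = ((-5 - 51) + 139)² = (-56 + 139)² = 83² = 6889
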